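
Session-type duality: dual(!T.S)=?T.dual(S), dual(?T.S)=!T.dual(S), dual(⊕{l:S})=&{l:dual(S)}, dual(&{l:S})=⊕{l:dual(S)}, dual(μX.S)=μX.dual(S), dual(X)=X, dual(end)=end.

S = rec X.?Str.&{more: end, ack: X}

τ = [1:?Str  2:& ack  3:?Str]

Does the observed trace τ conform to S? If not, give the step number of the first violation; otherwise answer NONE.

@1 ?Str  match  cont: &{more: end, ack: rec X.…}
@2 & ack  match  cont: rec X.…
@3 ?Str  match  cont: &{more: end, ack: rec X.…}
τ conforms to S (length 3)

NONE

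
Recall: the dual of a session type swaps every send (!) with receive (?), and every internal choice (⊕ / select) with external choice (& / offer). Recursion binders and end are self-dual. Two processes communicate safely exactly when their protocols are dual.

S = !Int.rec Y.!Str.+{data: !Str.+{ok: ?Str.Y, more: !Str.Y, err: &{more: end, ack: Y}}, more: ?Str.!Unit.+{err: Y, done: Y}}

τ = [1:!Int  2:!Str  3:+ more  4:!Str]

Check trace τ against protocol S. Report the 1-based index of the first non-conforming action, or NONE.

4

[1] !Int  match  now at rec Y.…
[2] !Str  match  now at +{data: !Str.+{ok: ?Str.rec Y.…, more: !Str.rec Y.…, err: &{more: end, ack: rec Y.…}}, more: ?Str.!Unit.+{err: rec Y.…, done: rec Y.…}}
[3] + more  match  now at ?Str.!Unit.+{err: rec Y.…, done: rec Y.…}
[4] got !Str, protocol expects ?Str  ✗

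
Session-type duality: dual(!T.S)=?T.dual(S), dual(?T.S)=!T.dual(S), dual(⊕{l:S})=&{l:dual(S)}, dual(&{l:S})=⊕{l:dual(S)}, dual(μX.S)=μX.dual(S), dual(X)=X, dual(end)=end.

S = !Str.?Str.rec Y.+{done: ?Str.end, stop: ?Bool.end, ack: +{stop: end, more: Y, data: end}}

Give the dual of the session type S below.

!Str → ?Str
  ?Str → !Str
    rec Y → rec Y  (binder kept)
      +{done,stop,ack} → &{done,stop,ack}  (internal→external)
        [done]
          ?Str → !Str
            end ↦ end
        [stop]
          ?Bool → !Bool
            end ↦ end
        [ack]
          +{stop,more,data} → &{stop,more,data}  (internal→external)
            [stop]
              end ↦ end
            [more]
              Y ↦ Y
            [data]
              end ↦ end

?Str.!Str.rec Y.&{done: !Str.end, stop: !Bool.end, ack: &{stop: end, more: Y, data: end}}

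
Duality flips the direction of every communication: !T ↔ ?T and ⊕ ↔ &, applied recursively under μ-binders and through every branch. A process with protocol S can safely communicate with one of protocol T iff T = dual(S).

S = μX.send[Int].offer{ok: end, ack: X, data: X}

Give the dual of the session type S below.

μX → μX  (rec unchanged)
  send[Int] → recv[Int]
    offer{ok,ack,data} → select{ok,ack,data}  (external→internal)
      case ok:
        dual(end) = end
      case ack:
        dual(X) = X
      case data:
        dual(X) = X

μX.recv[Int].select{ok: end, ack: X, data: X}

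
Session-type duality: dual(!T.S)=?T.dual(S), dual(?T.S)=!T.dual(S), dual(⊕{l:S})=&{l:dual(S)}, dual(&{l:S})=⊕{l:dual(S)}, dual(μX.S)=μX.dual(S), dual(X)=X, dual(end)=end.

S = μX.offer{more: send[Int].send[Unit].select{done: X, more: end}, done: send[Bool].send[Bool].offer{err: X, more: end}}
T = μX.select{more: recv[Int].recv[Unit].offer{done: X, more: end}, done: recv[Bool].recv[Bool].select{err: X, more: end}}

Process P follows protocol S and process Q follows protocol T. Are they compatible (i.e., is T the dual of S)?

μX vs μX  ✓ (binder kept)
  offer{more,done} vs select{more,done}  ✓ same labels
    • more:
      send[Int] vs recv[Int]  ✓
        send[Unit] vs recv[Unit]  ✓
          select{done,more} vs offer{done,more}  ✓ same labels
            • done:
              X vs X  ✓
            • more:
              end vs end  ✓
    • done:
      send[Bool] vs recv[Bool]  ✓
        send[Bool] vs recv[Bool]  ✓
          offer{err,more} vs select{err,more}  ✓ same labels
            • err:
              X vs X  ✓
            • more:
              end vs end  ✓

YES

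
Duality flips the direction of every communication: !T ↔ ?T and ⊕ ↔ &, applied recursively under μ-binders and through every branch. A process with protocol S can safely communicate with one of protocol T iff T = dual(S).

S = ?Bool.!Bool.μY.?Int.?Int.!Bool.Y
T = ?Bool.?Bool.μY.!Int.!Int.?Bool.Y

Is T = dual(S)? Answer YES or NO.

?Bool | ?Bool  ✗ same direction on both sides — not dual

NO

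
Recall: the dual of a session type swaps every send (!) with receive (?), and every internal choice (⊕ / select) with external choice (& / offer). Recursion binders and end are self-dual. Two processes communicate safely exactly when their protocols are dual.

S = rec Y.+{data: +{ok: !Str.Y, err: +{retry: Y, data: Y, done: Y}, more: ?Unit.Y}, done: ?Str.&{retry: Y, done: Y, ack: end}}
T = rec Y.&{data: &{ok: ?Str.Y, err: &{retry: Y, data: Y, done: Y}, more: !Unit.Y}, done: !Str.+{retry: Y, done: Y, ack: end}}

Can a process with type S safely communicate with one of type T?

YES

rec Y ‖ rec Y  ok (μ self-dual)
  +{data,done} ‖ &{data,done}  ok label sets agree
    case data:
      +{ok,err,more} ‖ &{ok,err,more}  ok label sets agree
        case ok:
          !Str ‖ ?Str  ok
            Y ‖ Y  ok
        case err:
          +{retry,data,done} ‖ &{retry,data,done}  ok label sets agree
            case retry:
              Y ‖ Y  ok
            case data:
              Y ‖ Y  ok
            case done:
              Y ‖ Y  ok
        case more:
          ?Unit ‖ !Unit  ok
            Y ‖ Y  ok
    case done:
      ?Str ‖ !Str  ok
        &{retry,done,ack} ‖ +{retry,done,ack}  ok label sets agree
          case retry:
            Y ‖ Y  ok
          case done:
            Y ‖ Y  ok
          case ack:
            end ‖ end  ok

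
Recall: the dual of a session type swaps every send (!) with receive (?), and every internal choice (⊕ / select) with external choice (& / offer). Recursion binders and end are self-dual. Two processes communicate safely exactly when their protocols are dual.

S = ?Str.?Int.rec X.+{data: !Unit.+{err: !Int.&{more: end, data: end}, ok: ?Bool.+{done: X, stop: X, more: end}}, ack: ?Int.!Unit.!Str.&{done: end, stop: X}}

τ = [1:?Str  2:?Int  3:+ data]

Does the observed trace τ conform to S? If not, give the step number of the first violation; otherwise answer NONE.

step 1: ?Str  ok  cont: ?Int.rec X.…
step 2: ?Int  ok  cont: rec X.…
step 3: + data  ok  cont: !Unit.+{err: !Int.&{more: end, data: end}, ok: ?Bool.+{done: rec X.…, stop: rec X.…, more: end}}
τ conforms to S (length 3)

NONE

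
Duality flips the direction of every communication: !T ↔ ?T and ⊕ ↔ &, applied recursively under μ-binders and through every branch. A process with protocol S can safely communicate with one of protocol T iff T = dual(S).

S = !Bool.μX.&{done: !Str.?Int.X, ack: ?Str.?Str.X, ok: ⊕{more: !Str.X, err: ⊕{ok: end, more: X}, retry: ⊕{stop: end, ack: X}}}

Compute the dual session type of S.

!Bool = ?Bool
  μX = μX  (rec unchanged)
    &{done,ack,ok} = ⊕{done,ack,ok}  (&→⊕)
      • done:
        !Str = ?Str
          ?Int = !Int
            dual(X) = X
      • ack:
        ?Str = !Str
          ?Str = !Str
            dual(X) = X
      • ok:
        ⊕{more,err,retry} = &{more,err,retry}  (select→offer)
          • more:
            !Str = ?Str
              dual(X) = X
          • err:
            ⊕{ok,more} = &{ok,more}  (select→offer)
              • ok:
                dual(end) = end
              • more:
                dual(X) = X
          • retry:
            ⊕{stop,ack} = &{stop,ack}  (select→offer)
              • stop:
                dual(end) = end
              • ack:
                dual(X) = X

?Bool.μX.⊕{done: ?Str.!Int.X, ack: !Str.!Str.X, ok: &{more: ?Str.X, err: &{ok: end, more: X}, retry: &{stop: end, ack: X}}}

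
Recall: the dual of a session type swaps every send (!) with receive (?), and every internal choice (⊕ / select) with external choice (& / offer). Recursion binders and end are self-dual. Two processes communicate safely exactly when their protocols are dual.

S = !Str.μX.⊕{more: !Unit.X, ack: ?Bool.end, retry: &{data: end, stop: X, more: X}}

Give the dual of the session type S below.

?Str.μX.&{more: ?Unit.X, ack: !Bool.end, retry: ⊕{data: end, stop: X, more: X}}

!Str → ?Str
  μX → μX  (binder kept)
    ⊕{more,ack,retry} → &{more,ack,retry}  (internal→external)
      case more:
        !Unit → ?Unit
          X ↦ X
      case ack:
        ?Bool → !Bool
          end ↦ end
      case retry:
        &{data,stop,more} → ⊕{data,stop,more}  (&→⊕)
          case data:
            end ↦ end
          case stop:
            X ↦ X
          case more:
            X ↦ X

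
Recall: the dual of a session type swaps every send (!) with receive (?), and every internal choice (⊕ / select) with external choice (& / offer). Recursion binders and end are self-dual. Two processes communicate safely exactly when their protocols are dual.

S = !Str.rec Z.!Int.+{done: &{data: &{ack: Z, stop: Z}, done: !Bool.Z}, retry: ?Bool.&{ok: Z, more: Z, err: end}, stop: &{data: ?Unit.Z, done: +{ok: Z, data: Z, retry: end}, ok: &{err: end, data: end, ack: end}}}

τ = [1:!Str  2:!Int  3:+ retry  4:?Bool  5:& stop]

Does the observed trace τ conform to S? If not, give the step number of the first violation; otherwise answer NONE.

[1] !Str  match  now at rec Z.…
[2] !Int  match  now at +{done: &{data: &{ack: rec Z.…, stop: rec Z.…}, done: !Bool.rec Z.…}, retry: ?Bool.&{ok: rec Z.…, more: rec Z.…, err: end}, stop: &{data: ?Unit.rec Z.…, done: +{ok: rec Z.…, data: rec Z.…, retry: end}, ok: &{err: end, data: end, ack: end}}}
[3] + retry  match  now at ?Bool.&{ok: rec Z.…, more: rec Z.…, err: end}
[4] ?Bool  match  now at &{ok: rec Z.…, more: rec Z.…, err: end}
[5] got & stop, protocol expects & ok or & more or & err  ✗

5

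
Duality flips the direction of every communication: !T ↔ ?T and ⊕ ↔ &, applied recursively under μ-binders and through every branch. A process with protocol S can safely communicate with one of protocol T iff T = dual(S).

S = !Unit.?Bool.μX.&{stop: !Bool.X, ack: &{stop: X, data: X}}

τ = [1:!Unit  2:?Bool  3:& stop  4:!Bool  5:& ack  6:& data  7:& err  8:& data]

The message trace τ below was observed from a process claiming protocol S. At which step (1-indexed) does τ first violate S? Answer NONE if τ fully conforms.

7

[1] !Unit  match  now at ?Bool.μX.…
[2] ?Bool  match  now at μX.…
[3] & stop  match  now at !Bool.μX.…
[4] !Bool  match  now at μX.…
[5] & ack  match  now at &{stop: μX.…, data: μX.…}
[6] & data  match  now at μX.…
[7] got & err, protocol expects & stop or & ack  ✗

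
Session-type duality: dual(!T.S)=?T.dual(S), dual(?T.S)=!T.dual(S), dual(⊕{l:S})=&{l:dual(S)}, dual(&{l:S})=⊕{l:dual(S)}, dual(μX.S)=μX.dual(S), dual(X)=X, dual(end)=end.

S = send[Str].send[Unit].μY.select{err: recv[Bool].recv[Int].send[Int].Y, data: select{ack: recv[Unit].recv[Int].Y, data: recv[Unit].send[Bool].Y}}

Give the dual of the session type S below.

send[Str] = recv[Str]
  send[Unit] = recv[Unit]
    μY = μY  (rec unchanged)
      select{err,data} = offer{err,data}  (select→offer)
        case err:
          recv[Bool] = send[Bool]
            recv[Int] = send[Int]
              send[Int] = recv[Int]
                Y self-dual
        case data:
          select{ack,data} = offer{ack,data}  (select→offer)
            case ack:
              recv[Unit] = send[Unit]
                recv[Int] = send[Int]
                  Y self-dual
            case data:
              recv[Unit] = send[Unit]
                send[Bool] = recv[Bool]
                  Y self-dual

recv[Str].recv[Unit].μY.offer{err: send[Bool].send[Int].recv[Int].Y, data: offer{ack: send[Unit].send[Int].Y, data: send[Unit].recv[Bool].Y}}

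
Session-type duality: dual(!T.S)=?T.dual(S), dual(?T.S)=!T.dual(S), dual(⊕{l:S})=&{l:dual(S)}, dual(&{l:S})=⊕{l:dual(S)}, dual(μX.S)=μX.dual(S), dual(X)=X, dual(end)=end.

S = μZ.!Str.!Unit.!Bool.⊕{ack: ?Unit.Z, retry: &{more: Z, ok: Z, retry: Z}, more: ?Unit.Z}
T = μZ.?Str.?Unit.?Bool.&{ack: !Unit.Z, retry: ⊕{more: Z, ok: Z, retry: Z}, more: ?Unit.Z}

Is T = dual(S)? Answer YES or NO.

NO

μZ ‖ μZ  ✓ (μ self-dual)
  !Str ‖ ?Str  ✓
    !Unit ‖ ?Unit  ✓
      !Bool ‖ ?Bool  ✓
        ⊕{ack,retry,more} ‖ &{ack,retry,more}  ✓ same labels
          [ack]
            ?Unit ‖ !Unit  ✓
              Z ‖ Z  ✓
          [retry]
            &{more,ok,retry} ‖ ⊕{more,ok,retry}  ✓ same labels
              [more]
                Z ‖ Z  ✓
              [ok]
                Z ‖ Z  ✓
              [retry]
                Z ‖ Z  ✓
          [more]
            ?Unit ‖ ?Unit  ✗ same direction on both sides — not dual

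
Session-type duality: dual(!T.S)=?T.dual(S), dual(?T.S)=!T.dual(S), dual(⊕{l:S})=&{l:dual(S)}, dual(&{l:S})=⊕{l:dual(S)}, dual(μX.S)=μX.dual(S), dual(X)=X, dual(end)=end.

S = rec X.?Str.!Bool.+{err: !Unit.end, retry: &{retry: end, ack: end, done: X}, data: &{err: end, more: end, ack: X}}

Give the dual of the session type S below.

rec X = rec X  (binder kept)
  ?Str = !Str
    !Bool = ?Bool
      +{err,retry,data} = &{err,retry,data}  (select→offer)
        case err:
          !Unit = ?Unit
            end ↦ end
        case retry:
          &{retry,ack,done} = +{retry,ack,done}  (offer→select)
            case retry:
              end ↦ end
            case ack:
              end ↦ end
            case done:
              X ↦ X
        case data:
          &{err,more,ack} = +{err,more,ack}  (offer→select)
            case err:
              end ↦ end
            case more:
              end ↦ end
            case ack:
              X ↦ X

rec X.!Str.?Bool.&{err: ?Unit.end, retry: +{retry: end, ack: end, done: X}, data: +{err: end, more: end, ack: X}}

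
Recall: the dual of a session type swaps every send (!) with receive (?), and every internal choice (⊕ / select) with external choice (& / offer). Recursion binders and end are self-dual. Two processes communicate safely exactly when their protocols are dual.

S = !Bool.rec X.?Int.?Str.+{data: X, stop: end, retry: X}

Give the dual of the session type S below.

!Bool ↦ ?Bool
  rec X ↦ rec X  (rec unchanged)
    ?Int ↦ !Int
      ?Str ↦ !Str
        +{data,stop,retry} ↦ &{data,stop,retry}  (internal→external)
          • data:
            dual(X) = X
          • stop:
            dual(end) = end
          • retry:
            dual(X) = X

?Bool.rec X.!Int.!Str.&{data: X, stop: end, retry: X}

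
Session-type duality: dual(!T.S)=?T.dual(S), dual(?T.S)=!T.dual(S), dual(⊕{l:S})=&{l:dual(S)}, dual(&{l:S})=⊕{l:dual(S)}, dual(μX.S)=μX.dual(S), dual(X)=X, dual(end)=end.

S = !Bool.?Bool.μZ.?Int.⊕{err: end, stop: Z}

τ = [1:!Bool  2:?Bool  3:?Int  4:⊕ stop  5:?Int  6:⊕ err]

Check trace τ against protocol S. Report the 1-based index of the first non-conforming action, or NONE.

step 1: !Bool  ✓  state: ?Bool.μZ.…
step 2: ?Bool  ✓  state: μZ.…
step 3: ?Int  ✓  state: ⊕{err: end, stop: μZ.…}
step 4: ⊕ stop  ✓  state: μZ.…
step 5: ?Int  ✓  state: ⊕{err: end, stop: μZ.…}
step 6: ⊕ err  ✓  state: end
trace exhausted — no violation

NONE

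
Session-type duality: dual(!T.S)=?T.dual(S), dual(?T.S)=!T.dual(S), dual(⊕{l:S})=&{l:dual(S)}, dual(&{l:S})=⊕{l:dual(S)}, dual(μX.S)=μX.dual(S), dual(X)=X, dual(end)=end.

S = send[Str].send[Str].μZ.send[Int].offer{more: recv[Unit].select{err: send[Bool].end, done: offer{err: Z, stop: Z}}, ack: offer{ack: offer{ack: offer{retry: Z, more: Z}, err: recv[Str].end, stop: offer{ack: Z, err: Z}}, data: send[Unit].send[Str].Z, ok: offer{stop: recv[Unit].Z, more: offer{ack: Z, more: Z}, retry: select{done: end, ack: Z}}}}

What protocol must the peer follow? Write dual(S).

send[Str] ↦ recv[Str]
  send[Str] ↦ recv[Str]
    μZ ↦ μZ  (μ self-dual)
      send[Int] ↦ recv[Int]
        offer{more,ack} ↦ select{more,ack}  (external→internal)
          case more:
            recv[Unit] ↦ send[Unit]
              select{err,done} ↦ offer{err,done}  (⊕→&)
                case err:
                  send[Bool] ↦ recv[Bool]
                    end self-dual
                case done:
                  offer{err,stop} ↦ select{err,stop}  (external→internal)
                    case err:
                      Z self-dual
                    case stop:
                      Z self-dual
          case ack:
            offer{ack,data,ok} ↦ select{ack,data,ok}  (external→internal)
              case ack:
                offer{ack,err,stop} ↦ select{ack,err,stop}  (external→internal)
                  case ack:
                    offer{retry,more} ↦ select{retry,more}  (external→internal)
                      case retry:
                        Z self-dual
                      case more:
                        Z self-dual
                  case err:
                    recv[Str] ↦ send[Str]
                      end self-dual
                  case stop:
                    offer{ack,err} ↦ select{ack,err}  (external→internal)
                      case ack:
                        Z self-dual
                      case err:
                        Z self-dual
              case data:
                send[Unit] ↦ recv[Unit]
                  send[Str] ↦ recv[Str]
                    Z self-dual
              case ok:
                offer{stop,more,retry} ↦ select{stop,more,retry}  (external→internal)
                  case stop:
                    recv[Unit] ↦ send[Unit]
                      Z self-dual
                  case more:
                    offer{ack,more} ↦ select{ack,more}  (external→internal)
                      case ack:
                        Z self-dual
                      case more:
                        Z self-dual
                  case retry:
                    select{done,ack} ↦ offer{done,ack}  (⊕→&)
                      case done:
                        end self-dual
                      case ack:
                        Z self-dual

recv[Str].recv[Str].μZ.recv[Int].select{more: send[Unit].offer{err: recv[Bool].end, done: select{err: Z, stop: Z}}, ack: select{ack: select{ack: select{retry: Z, more: Z}, err: send[Str].end, stop: select{ack: Z, err: Z}}, data: recv[Unit].recv[Str].Z, ok: select{stop: send[Unit].Z, more: select{ack: Z, more: Z}, retry: offer{done: end, ack: Z}}}}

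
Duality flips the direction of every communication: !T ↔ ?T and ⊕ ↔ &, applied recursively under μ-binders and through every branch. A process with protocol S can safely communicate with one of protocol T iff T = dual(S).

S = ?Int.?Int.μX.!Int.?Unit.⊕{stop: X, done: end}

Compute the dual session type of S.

!Int.!Int.μX.?Int.!Unit.&{stop: X, done: end}

?Int ↦ !Int
  ?Int ↦ !Int
    μX ↦ μX  (μ self-dual)
      !Int ↦ ?Int
        ?Unit ↦ !Unit
          ⊕{stop,done} ↦ &{stop,done}  (⊕→&)
            case stop:
              dual(X) = X
            case done:
              dual(end) = end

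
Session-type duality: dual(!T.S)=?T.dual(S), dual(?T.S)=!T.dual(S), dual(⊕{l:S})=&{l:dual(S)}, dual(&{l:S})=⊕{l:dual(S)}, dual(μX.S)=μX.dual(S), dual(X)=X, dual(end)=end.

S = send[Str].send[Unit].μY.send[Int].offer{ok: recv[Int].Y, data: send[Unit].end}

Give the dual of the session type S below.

recv[Str].recv[Unit].μY.recv[Int].select{ok: send[Int].Y, data: recv[Unit].end}

send[Str] → recv[Str]
  send[Unit] → recv[Unit]
    μY → μY  (binder kept)
      send[Int] → recv[Int]
        offer{ok,data} → select{ok,data}  (&→⊕)
          • ok:
            recv[Int] → send[Int]
              Y ↦ Y
          • data:
            send[Unit] → recv[Unit]
              end ↦ end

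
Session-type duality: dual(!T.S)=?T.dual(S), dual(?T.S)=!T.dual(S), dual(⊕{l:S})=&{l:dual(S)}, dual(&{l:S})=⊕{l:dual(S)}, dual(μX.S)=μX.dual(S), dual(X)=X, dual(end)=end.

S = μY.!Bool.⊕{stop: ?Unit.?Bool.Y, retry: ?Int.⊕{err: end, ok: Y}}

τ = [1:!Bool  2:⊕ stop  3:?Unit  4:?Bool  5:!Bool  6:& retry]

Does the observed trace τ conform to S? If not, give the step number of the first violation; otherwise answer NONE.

6

[1] !Bool  ✓  state: ⊕{stop: ?Unit.?Bool.μY.…, retry: ?Int.⊕{err: end, ok: μY.…}}
[2] ⊕ stop  ✓  state: ?Unit.?Bool.μY.…
[3] ?Unit  ✓  state: ?Bool.μY.…
[4] ?Bool  ✓  state: μY.…
[5] !Bool  ✓  state: ⊕{stop: ?Unit.?Bool.μY.…, retry: ?Int.⊕{err: end, ok: μY.…}}
[6] got & retry, protocol expects ⊕ stop or ⊕ retry  ✗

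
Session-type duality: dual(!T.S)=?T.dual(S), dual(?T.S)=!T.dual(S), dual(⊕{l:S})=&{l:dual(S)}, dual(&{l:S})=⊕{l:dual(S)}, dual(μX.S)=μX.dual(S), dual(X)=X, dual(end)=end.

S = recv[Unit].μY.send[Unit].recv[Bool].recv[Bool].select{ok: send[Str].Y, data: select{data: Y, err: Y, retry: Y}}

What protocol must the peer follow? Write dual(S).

recv[Unit] = send[Unit]
  μY = μY  (rec unchanged)
    send[Unit] = recv[Unit]
      recv[Bool] = send[Bool]
        recv[Bool] = send[Bool]
          select{ok,data} = offer{ok,data}  (select→offer)
            • ok:
              send[Str] = recv[Str]
                dual(Y) = Y
            • data:
              select{data,err,retry} = offer{data,err,retry}  (select→offer)
                • data:
                  dual(Y) = Y
                • err:
                  dual(Y) = Y
                • retry:
                  dual(Y) = Y

send[Unit].μY.recv[Unit].send[Bool].send[Bool].offer{ok: recv[Str].Y, data: offer{data: Y, err: Y, retry: Y}}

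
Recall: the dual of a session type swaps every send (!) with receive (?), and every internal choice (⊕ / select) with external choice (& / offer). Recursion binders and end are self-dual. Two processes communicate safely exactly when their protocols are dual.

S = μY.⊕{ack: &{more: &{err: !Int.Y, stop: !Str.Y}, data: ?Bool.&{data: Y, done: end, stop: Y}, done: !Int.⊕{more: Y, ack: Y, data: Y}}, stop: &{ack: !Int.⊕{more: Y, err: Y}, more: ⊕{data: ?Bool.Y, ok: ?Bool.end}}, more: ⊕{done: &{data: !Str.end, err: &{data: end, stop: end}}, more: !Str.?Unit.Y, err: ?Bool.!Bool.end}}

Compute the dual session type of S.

μY = μY  (μ self-dual)
  ⊕{ack,stop,more} = &{ack,stop,more}  (⊕→&)
    case ack:
      &{more,data,done} = ⊕{more,data,done}  (&→⊕)
        case more:
          &{err,stop} = ⊕{err,stop}  (&→⊕)
            case err:
              !Int = ?Int
                dual(Y) = Y
            case stop:
              !Str = ?Str
                dual(Y) = Y
        case data:
          ?Bool = !Bool
            &{data,done,stop} = ⊕{data,done,stop}  (&→⊕)
              case data:
                dual(Y) = Y
              case done:
                dual(end) = end
              case stop:
                dual(Y) = Y
        case done:
          !Int = ?Int
            ⊕{more,ack,data} = &{more,ack,data}  (⊕→&)
              case more:
                dual(Y) = Y
              case ack:
                dual(Y) = Y
              case data:
                dual(Y) = Y
    case stop:
      &{ack,more} = ⊕{ack,more}  (&→⊕)
        case ack:
          !Int = ?Int
            ⊕{more,err} = &{more,err}  (⊕→&)
              case more:
                dual(Y) = Y
              case err:
                dual(Y) = Y
        case more:
          ⊕{data,ok} = &{data,ok}  (⊕→&)
            case data:
              ?Bool = !Bool
                dual(Y) = Y
            case ok:
              ?Bool = !Bool
                dual(end) = end
    case more:
      ⊕{done,more,err} = &{done,more,err}  (⊕→&)
        case done:
          &{data,err} = ⊕{data,err}  (&→⊕)
            case data:
              !Str = ?Str
                dual(end) = end
            case err:
              &{data,stop} = ⊕{data,stop}  (&→⊕)
                case data:
                  dual(end) = end
                case stop:
                  dual(end) = end
        case more:
          !Str = ?Str
            ?Unit = !Unit
              dual(Y) = Y
        case err:
          ?Bool = !Bool
            !Bool = ?Bool
              dual(end) = end

μY.&{ack: ⊕{more: ⊕{err: ?Int.Y, stop: ?Str.Y}, data: !Bool.⊕{data: Y, done: end, stop: Y}, done: ?Int.&{more: Y, ack: Y, data: Y}}, stop: ⊕{ack: ?Int.&{more: Y, err: Y}, more: &{data: !Bool.Y, ok: !Bool.end}}, more: &{done: ⊕{data: ?Str.end, err: ⊕{data: end, stop: end}}, more: ?Str.!Unit.Y, err: !Bool.?Bool.end}}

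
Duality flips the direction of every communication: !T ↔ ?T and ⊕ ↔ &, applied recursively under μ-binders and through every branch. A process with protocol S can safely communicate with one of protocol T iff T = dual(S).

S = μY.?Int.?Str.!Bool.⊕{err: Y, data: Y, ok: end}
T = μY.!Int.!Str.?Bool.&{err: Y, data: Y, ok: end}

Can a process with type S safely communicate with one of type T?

μY ‖ μY  ✓ (binder kept)
  ?Int ‖ !Int  ✓
    ?Str ‖ !Str  ✓
      !Bool ‖ ?Bool  ✓
        ⊕{err,data,ok} ‖ &{err,data,ok}  ✓ labels match
          • err:
            Y ‖ Y  ✓
          • data:
            Y ‖ Y  ✓
          • ok:
            end ‖ end  ✓

YES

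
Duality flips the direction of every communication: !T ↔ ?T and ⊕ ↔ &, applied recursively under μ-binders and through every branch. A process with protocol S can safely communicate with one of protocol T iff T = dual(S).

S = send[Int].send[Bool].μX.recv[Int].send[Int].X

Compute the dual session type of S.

send[Int] → recv[Int]
  send[Bool] → recv[Bool]
    μX → μX  (μ self-dual)
      recv[Int] → send[Int]
        send[Int] → recv[Int]
          X self-dual

recv[Int].recv[Bool].μX.send[Int].recv[Int].X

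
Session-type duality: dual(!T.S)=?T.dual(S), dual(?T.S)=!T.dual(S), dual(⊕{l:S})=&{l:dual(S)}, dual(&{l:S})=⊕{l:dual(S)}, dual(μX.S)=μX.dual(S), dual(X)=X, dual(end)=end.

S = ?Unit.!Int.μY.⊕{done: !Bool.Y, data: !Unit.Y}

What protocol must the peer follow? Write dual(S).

?Unit → !Unit
  !Int → ?Int
    μY → μY  (rec unchanged)
      ⊕{done,data} → &{done,data}  (⊕→&)
        [done]
          !Bool → ?Bool
            Y ↦ Y
        [data]
          !Unit → ?Unit
            Y ↦ Y

!Unit.?Int.μY.&{done: ?Bool.Y, data: ?Unit.Y}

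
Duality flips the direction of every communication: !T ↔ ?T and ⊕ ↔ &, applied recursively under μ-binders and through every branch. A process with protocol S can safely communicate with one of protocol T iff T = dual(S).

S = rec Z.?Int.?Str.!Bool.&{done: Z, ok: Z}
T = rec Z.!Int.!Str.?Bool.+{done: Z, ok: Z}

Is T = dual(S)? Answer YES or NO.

rec Z vs rec Z  ✓ (rec unchanged)
  ?Int vs !Int  ✓
    ?Str vs !Str  ✓
      !Bool vs ?Bool  ✓
        &{done,ok} vs +{done,ok}  ✓ labels match
          • done:
            Z vs Z  ✓
          • ok:
            Z vs Z  ✓

YES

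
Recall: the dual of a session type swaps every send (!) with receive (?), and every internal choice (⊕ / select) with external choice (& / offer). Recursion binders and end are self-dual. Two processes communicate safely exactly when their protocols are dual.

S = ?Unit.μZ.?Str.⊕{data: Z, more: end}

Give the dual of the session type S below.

?Unit = !Unit
  μZ = μZ  (binder kept)
    ?Str = !Str
      ⊕{data,more} = &{data,more}  (internal→external)
        • data:
          Z ↦ Z
        • more:
          end ↦ end

!Unit.μZ.!Str.&{data: Z, more: end}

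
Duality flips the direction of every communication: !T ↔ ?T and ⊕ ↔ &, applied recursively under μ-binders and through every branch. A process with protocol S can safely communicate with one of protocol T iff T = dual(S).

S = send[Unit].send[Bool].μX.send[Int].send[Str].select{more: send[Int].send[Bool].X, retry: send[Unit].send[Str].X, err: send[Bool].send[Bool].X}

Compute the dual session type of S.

send[Unit] → recv[Unit]
  send[Bool] → recv[Bool]
    μX → μX  (μ self-dual)
      send[Int] → recv[Int]
        send[Str] → recv[Str]
          select{more,retry,err} → offer{more,retry,err}  (select→offer)
            • more:
              send[Int] → recv[Int]
                send[Bool] → recv[Bool]
                  X self-dual
            • retry:
              send[Unit] → recv[Unit]
                send[Str] → recv[Str]
                  X self-dual
            • err:
              send[Bool] → recv[Bool]
                send[Bool] → recv[Bool]
                  X self-dual

recv[Unit].recv[Bool].μX.recv[Int].recv[Str].offer{more: recv[Int].recv[Bool].X, retry: recv[Unit].recv[Str].X, err: recv[Bool].recv[Bool].X}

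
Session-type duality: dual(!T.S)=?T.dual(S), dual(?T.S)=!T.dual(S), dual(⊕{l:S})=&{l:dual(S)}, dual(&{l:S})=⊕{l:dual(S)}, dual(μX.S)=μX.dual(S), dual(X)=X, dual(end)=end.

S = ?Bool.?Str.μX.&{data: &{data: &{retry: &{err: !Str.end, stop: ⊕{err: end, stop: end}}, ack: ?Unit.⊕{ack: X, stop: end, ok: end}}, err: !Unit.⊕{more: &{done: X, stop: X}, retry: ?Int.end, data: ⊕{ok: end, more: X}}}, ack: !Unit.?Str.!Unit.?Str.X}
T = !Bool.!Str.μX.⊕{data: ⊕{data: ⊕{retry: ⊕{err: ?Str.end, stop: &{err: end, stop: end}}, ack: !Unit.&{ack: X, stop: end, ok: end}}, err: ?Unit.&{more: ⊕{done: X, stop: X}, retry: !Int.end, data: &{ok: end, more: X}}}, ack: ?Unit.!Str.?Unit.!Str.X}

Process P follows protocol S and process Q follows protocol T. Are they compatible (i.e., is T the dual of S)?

YES

?Bool ‖ !Bool  ok
  ?Str ‖ !Str  ok
    μX ‖ μX  ok (binder kept)
      &{data,ack} ‖ ⊕{data,ack}  ok labels match
        [data]
          &{data,err} ‖ ⊕{data,err}  ok labels match
            [data]
              &{retry,ack} ‖ ⊕{retry,ack}  ok labels match
                [retry]
                  &{err,stop} ‖ ⊕{err,stop}  ok labels match
                    [err]
                      !Str ‖ ?Str  ok
                        end ‖ end  ok
                    [stop]
                      ⊕{err,stop} ‖ &{err,stop}  ok labels match
                        [err]
                          end ‖ end  ok
                        [stop]
                          end ‖ end  ok
                [ack]
                  ?Unit ‖ !Unit  ok
                    ⊕{ack,stop,ok} ‖ &{ack,stop,ok}  ok labels match
                      [ack]
                        X ‖ X  ok
                      [stop]
                        end ‖ end  ok
                      [ok]
                        end ‖ end  ok
            [err]
              !Unit ‖ ?Unit  ok
                ⊕{more,retry,data} ‖ &{more,retry,data}  ok labels match
                  [more]
                    &{done,stop} ‖ ⊕{done,stop}  ok labels match
                      [done]
                        X ‖ X  ok
                      [stop]
                        X ‖ X  ok
                  [retry]
                    ?Int ‖ !Int  ok
                      end ‖ end  ok
                  [data]
                    ⊕{ok,more} ‖ &{ok,more}  ok labels match
                      [ok]
                        end ‖ end  ok
                      [more]
                        X ‖ X  ok
        [ack]
          !Unit ‖ ?Unit  ok
            ?Str ‖ !Str  ok
              !Unit ‖ ?Unit  ok
                ?Str ‖ !Str  ok
                  X ‖ X  ok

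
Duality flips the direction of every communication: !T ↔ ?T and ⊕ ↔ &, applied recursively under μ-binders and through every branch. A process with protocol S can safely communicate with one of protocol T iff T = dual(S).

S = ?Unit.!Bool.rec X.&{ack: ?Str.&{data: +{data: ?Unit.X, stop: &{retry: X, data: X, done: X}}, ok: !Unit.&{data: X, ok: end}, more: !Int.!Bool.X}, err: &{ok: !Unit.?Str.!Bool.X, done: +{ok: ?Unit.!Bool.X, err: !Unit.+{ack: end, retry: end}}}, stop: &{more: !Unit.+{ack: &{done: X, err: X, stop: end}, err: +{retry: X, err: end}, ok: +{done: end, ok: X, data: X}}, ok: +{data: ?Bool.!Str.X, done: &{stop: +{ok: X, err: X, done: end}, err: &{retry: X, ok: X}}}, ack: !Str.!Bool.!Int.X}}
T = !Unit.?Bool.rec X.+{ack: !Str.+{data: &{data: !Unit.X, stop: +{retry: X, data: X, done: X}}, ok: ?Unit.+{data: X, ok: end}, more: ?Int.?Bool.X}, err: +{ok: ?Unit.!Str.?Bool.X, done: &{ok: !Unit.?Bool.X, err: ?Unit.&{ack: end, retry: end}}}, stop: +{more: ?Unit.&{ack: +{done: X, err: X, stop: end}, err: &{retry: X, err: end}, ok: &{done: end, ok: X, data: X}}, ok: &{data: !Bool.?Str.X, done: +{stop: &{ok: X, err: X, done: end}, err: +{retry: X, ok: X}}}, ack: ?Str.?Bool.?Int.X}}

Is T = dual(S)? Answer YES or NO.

YES

?Unit | !Unit  match
  !Bool | ?Bool  match
    rec X | rec X  match (binder kept)
      &{ack,err,stop} | +{ack,err,stop}  match same labels
        case ack:
          ?Str | !Str  match
            &{data,ok,more} | +{data,ok,more}  match same labels
              case data:
                +{data,stop} | &{data,stop}  match same labels
                  case data:
                    ?Unit | !Unit  match
                      X | X  match
                  case stop:
                    &{retry,data,done} | +{retry,data,done}  match same labels
                      case retry:
                        X | X  match
                      case data:
                        X | X  match
                      case done:
                        X | X  match
              case ok:
                !Unit | ?Unit  match
                  &{data,ok} | +{data,ok}  match same labels
                    case data:
                      X | X  match
                    case ok:
                      end | end  match
              case more:
                !Int | ?Int  match
                  !Bool | ?Bool  match
                    X | X  match
        case err:
          &{ok,done} | +{ok,done}  match same labels
            case ok:
              !Unit | ?Unit  match
                ?Str | !Str  match
                  !Bool | ?Bool  match
                    X | X  match
            case done:
              +{ok,err} | &{ok,err}  match same labels
                case ok:
                  ?Unit | !Unit  match
                    !Bool | ?Bool  match
                      X | X  match
                case err:
                  !Unit | ?Unit  match
                    +{ack,retry} | &{ack,retry}  match same labels
                      case ack:
                        end | end  match
                      case retry:
                        end | end  match
        case stop:
          &{more,ok,ack} | +{more,ok,ack}  match same labels
            case more:
              !Unit | ?Unit  match
                +{ack,err,ok} | &{ack,err,ok}  match same labels
                  case ack:
                    &{done,err,stop} | +{done,err,stop}  match same labels
                      case done:
                        X | X  match
                      case err:
                        X | X  match
                      case stop:
                        end | end  match
                  case err:
                    +{retry,err} | &{retry,err}  match same labels
                      case retry:
                        X | X  match
                      case err:
                        end | end  match
                  case ok:
                    +{done,ok,data} | &{done,ok,data}  match same labels
                      case done:
                        end | end  match
                      case ok:
                        X | X  match
                      case data:
                        X | X  match
            case ok:
              +{data,done} | &{data,done}  match same labels
                case data:
                  ?Bool | !Bool  match
                    !Str | ?Str  match
                      X | X  match
                case done:
                  &{stop,err} | +{stop,err}  match same labels
                    case stop:
                      +{ok,err,done} | &{ok,err,done}  match same labels
                        case ok:
                          X | X  match
                        case err:
                          X | X  match
                        case done:
                          end | end  match
                    case err:
                      &{retry,ok} | +{retry,ok}  match same labels
                        case retry:
                          X | X  match
                        case ok:
                          X | X  match
            case ack:
              !Str | ?Str  match
                !Bool | ?Bool  match
                  !Int | ?Int  match
                    X | X  match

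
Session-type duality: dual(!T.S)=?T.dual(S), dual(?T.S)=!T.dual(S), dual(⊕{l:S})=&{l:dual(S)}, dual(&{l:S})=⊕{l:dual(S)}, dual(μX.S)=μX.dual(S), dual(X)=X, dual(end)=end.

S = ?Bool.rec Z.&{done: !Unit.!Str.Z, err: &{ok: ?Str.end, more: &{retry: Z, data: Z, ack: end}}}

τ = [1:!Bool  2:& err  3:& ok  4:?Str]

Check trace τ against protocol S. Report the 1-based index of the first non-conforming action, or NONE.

1

step 1: got !Bool, protocol expects ?Bool  ✗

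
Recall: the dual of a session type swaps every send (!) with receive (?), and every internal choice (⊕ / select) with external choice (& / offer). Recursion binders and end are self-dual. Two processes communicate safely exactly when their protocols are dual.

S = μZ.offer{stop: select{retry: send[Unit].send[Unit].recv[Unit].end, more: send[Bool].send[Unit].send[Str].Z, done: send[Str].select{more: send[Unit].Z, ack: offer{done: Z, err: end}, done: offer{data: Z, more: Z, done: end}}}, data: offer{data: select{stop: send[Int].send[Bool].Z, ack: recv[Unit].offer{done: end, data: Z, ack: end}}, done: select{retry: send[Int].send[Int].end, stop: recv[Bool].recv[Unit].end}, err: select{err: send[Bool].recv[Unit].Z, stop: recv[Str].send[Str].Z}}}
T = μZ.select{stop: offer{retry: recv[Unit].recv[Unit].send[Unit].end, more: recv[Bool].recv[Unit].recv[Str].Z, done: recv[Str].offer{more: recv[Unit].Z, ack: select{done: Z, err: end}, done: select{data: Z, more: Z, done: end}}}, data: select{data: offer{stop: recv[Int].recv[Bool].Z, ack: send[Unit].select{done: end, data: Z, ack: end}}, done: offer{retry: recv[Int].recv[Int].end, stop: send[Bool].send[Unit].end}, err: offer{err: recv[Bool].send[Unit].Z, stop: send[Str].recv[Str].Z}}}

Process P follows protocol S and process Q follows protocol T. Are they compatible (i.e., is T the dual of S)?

YES

μZ vs μZ  match (rec unchanged)
  offer{stop,data} vs select{stop,data}  match same labels
    case stop:
      select{retry,more,done} vs offer{retry,more,done}  match same labels
        case retry:
          send[Unit] vs recv[Unit]  match
            send[Unit] vs recv[Unit]  match
              recv[Unit] vs send[Unit]  match
                end vs end  match
        case more:
          send[Bool] vs recv[Bool]  match
            send[Unit] vs recv[Unit]  match
              send[Str] vs recv[Str]  match
                Z vs Z  match
        case done:
          send[Str] vs recv[Str]  match
            select{more,ack,done} vs offer{more,ack,done}  match same labels
              case more:
                send[Unit] vs recv[Unit]  match
                  Z vs Z  match
              case ack:
                offer{done,err} vs select{done,err}  match same labels
                  case done:
                    Z vs Z  match
                  case err:
                    end vs end  match
              case done:
                offer{data,more,done} vs select{data,more,done}  match same labels
                  case data:
                    Z vs Z  match
                  case more:
                    Z vs Z  match
                  case done:
                    end vs end  match
    case data:
      offer{data,done,err} vs select{data,done,err}  match same labels
        case data:
          select{stop,ack} vs offer{stop,ack}  match same labels
            case stop:
              send[Int] vs recv[Int]  match
                send[Bool] vs recv[Bool]  match
                  Z vs Z  match
            case ack:
              recv[Unit] vs send[Unit]  match
                offer{done,data,ack} vs select{done,data,ack}  match same labels
                  case done:
                    end vs end  match
                  case data:
                    Z vs Z  match
                  case ack:
                    end vs end  match
        case done:
          select{retry,stop} vs offer{retry,stop}  match same labels
            case retry:
              send[Int] vs recv[Int]  match
                send[Int] vs recv[Int]  match
                  end vs end  match
            case stop:
              recv[Bool] vs send[Bool]  match
                recv[Unit] vs send[Unit]  match
                  end vs end  match
        case err:
          select{err,stop} vs offer{err,stop}  match same labels
            case err:
              send[Bool] vs recv[Bool]  match
                recv[Unit] vs send[Unit]  match
                  Z vs Z  match
            case stop:
              recv[Str] vs send[Str]  match
                send[Str] vs recv[Str]  match
                  Z vs Z  match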